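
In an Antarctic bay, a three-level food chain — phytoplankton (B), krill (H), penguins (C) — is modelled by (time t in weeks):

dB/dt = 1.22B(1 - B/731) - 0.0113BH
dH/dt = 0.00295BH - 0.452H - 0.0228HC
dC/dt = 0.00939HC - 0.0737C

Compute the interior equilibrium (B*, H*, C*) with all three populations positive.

B* ≈ 678, H* ≈ 7.85, C* ≈ 67.9

From dC/dt = 0: 0.00939H* = 0.0737, so H* = 7.85.
From dB/dt = 0: 1.22(1 - B*/731) = 0.0113·7.85, giving B* = 731·(1 - 0.0727) = 678.
From dH/dt = 0: 0.00295·678 - 0.452 = 0.0228C*, so C* = 1.55/0.0228 = 67.9.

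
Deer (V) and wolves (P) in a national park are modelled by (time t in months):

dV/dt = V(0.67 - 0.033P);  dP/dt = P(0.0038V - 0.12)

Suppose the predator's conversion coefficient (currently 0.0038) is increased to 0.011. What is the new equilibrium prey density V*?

At the interior fixed point, setting dP/dt = 0 with P > 0 fixes V* = (predator death rate)/(VP coefficient) — independent of the other coefficients.
With the change, V* = 0.12/0.011 = 10.9; it falls from 31.6.

V* ≈ 10.9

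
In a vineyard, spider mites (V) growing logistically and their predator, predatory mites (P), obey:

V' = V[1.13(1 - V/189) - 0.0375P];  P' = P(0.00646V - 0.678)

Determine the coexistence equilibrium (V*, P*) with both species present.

V* ≈ 105, P* ≈ 13.4

From dP/dt = 0 with P > 0: 0.00646V* = 0.678, so V* = 105.
Substitute into dV/dt = 0: 1.13(1 - 105/189) = 0.0375P*.
The bracket is 0.445, giving P* = 0.502/0.0375 = 13.4.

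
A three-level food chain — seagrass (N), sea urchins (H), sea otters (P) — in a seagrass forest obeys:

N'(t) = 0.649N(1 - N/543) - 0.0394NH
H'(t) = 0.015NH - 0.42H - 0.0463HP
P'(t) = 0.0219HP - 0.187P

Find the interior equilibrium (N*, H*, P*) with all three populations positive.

N* ≈ 262, H* ≈ 8.54, P* ≈ 75.7

From dP/dt = 0: 0.0219H* = 0.187, so H* = 8.54.
From dN/dt = 0: 0.649(1 - N*/543) = 0.0394·8.54, giving N* = 543·(1 - 0.518) = 262.
From dH/dt = 0: 0.015·262 - 0.42 = 0.0463P*, so P* = 3.5/0.0463 = 75.7.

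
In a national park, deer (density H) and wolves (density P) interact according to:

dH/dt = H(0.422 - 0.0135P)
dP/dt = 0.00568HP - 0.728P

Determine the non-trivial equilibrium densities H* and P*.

Set dP/dt = 0 with P > 0: 0.00568H - 0.728 = 0, so H* = 0.728/0.00568 = 128.
Set dH/dt = 0 with H > 0: 0.422 - 0.0135P = 0, so P* = 0.422/0.0135 = 31.3.

H* ≈ 128, P* ≈ 31.3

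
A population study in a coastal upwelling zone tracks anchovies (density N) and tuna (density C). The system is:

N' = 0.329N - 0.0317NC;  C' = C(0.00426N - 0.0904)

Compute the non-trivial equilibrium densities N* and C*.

N* ≈ 21.2, C* ≈ 10.4

Set dC/dt = 0 with C > 0: 0.00426N - 0.0904 = 0, so N* = 0.0904/0.00426 = 21.2.
Set dN/dt = 0 with N > 0: 0.329 - 0.0317C = 0, so C* = 0.329/0.0317 = 10.4.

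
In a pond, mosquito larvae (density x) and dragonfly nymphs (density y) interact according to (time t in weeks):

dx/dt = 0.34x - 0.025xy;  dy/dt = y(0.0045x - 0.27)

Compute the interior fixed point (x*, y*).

x* ≈ 60, y* ≈ 13.6

Set dy/dt = 0 with y > 0: 0.0045x - 0.27 = 0, so x* = 0.27/0.0045 = 60.
Set dx/dt = 0 with x > 0: 0.34 - 0.025y = 0, so y* = 0.34/0.025 = 13.6.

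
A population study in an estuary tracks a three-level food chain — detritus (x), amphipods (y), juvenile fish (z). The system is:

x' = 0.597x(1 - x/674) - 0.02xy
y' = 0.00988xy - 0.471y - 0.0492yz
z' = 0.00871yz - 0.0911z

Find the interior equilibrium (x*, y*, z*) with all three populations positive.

From dz/dt = 0: 0.00871y* = 0.0911, so y* = 10.5.
From dx/dt = 0: 0.597(1 - x*/674) = 0.02·10.5, giving x* = 674·(1 - 0.35) = 438.
From dy/dt = 0: 0.00988·438 - 0.471 = 0.0492z*, so z* = 3.85/0.0492 = 78.3.

x* ≈ 438, y* ≈ 10.5, z* ≈ 78.3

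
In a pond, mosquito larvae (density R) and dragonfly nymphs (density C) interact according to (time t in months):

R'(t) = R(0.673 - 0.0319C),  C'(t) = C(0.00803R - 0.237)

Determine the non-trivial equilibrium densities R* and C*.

Set dC/dt = 0 with C > 0: 0.00803R - 0.237 = 0, so R* = 0.237/0.00803 = 29.5.
Set dR/dt = 0 with R > 0: 0.673 - 0.0319C = 0, so C* = 0.673/0.0319 = 21.1.

R* ≈ 29.5, C* ≈ 21.1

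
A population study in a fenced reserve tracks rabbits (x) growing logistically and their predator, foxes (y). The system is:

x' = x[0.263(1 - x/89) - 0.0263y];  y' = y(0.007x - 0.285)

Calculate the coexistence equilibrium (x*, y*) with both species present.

From dy/dt = 0 with y > 0: 0.007x* = 0.285, so x* = 40.7.
Substitute into dx/dt = 0: 0.263(1 - 40.7/89) = 0.0263y*.
The bracket is 0.543, giving y* = 0.143/0.0263 = 5.43.

x* ≈ 40.7, y* ≈ 5.43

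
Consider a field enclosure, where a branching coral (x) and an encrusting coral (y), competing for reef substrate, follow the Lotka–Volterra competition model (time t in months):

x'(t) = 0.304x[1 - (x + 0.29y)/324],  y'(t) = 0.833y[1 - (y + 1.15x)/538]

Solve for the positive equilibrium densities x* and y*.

Setting both brackets to zero gives the nullclines x + 0.29y = 324 and 1.15x + y = 538.
Substituting y = 538 - 1.15x into the first: x(1 - 0.29·1.15) = 324 - 0.29·538.
So x* = 168/0.667 = 252, and then y* = 538 - 1.15·252 = 248.

x* ≈ 252, y* ≈ 248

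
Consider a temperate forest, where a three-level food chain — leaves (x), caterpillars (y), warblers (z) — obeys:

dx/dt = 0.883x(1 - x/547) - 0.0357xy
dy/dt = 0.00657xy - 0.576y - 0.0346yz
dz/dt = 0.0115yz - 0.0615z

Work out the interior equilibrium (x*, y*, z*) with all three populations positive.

From dz/dt = 0: 0.0115y* = 0.0615, so y* = 5.35.
From dx/dt = 0: 0.883(1 - x*/547) = 0.0357·5.35, giving x* = 547·(1 - 0.216) = 429.
From dy/dt = 0: 0.00657·429 - 0.576 = 0.0346z*, so z* = 2.24/0.0346 = 64.8.

x* ≈ 429, y* ≈ 5.35, z* ≈ 64.8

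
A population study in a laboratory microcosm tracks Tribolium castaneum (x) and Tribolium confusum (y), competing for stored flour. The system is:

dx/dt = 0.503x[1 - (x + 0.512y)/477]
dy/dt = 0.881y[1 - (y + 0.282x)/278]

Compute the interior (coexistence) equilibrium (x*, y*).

Setting both brackets to zero gives the nullclines x + 0.512y = 477 and 0.282x + y = 278.
Substituting y = 278 - 0.282x into the first: x(1 - 0.512·0.282) = 477 - 0.512·278.
So x* = 335/0.856 = 391, and then y* = 278 - 0.282·391 = 168.

x* ≈ 391, y* ≈ 168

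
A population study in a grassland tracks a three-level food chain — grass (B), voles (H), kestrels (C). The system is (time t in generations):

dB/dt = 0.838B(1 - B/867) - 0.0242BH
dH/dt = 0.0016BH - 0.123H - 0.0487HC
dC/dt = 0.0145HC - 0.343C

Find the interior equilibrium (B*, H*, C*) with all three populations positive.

From dC/dt = 0: 0.0145H* = 0.343, so H* = 23.7.
From dB/dt = 0: 0.838(1 - B*/867) = 0.0242·23.7, giving B* = 867·(1 - 0.683) = 275.
From dH/dt = 0: 0.0016·275 - 0.123 = 0.0487C*, so C* = 0.317/0.0487 = 6.5.

B* ≈ 275, H* ≈ 23.7, C* ≈ 6.5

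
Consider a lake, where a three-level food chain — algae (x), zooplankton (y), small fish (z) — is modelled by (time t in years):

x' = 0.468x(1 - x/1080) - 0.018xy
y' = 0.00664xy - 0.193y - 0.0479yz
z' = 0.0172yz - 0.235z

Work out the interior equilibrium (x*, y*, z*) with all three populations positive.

x* ≈ 512, y* ≈ 13.7, z* ≈ 67

From dz/dt = 0: 0.0172y* = 0.235, so y* = 13.7.
From dx/dt = 0: 0.468(1 - x*/1080) = 0.018·13.7, giving x* = 1080·(1 - 0.525) = 512.
From dy/dt = 0: 0.00664·512 - 0.193 = 0.0479z*, so z* = 3.21/0.0479 = 67.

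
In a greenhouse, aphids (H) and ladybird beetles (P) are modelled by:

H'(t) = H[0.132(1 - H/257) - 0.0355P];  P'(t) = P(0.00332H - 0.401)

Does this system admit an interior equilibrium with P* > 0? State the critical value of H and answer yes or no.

Threshold H = 121; K > 121, so yes, the predator persists.

The predator equation gives dP/dt > 0 only when H > 0.401/0.00332 = 121.
Without the predator, H → K = 257. Since 257 > 121, the predator can invade and persist.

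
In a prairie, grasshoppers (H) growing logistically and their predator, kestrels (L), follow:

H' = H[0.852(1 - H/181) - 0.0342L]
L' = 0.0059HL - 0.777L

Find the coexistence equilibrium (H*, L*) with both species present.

H* ≈ 132, L* ≈ 6.79

From dL/dt = 0 with L > 0: 0.0059H* = 0.777, so H* = 132.
Substitute into dH/dt = 0: 0.852(1 - 132/181) = 0.0342L*.
The bracket is 0.272, giving L* = 0.232/0.0342 = 6.79.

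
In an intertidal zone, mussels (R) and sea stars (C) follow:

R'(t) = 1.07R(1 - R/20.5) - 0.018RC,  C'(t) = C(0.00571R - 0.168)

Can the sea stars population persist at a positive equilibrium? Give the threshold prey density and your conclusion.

Threshold R = 29.4; K < 29.4, so no, the predator goes extinct.

The predator equation gives dC/dt > 0 only when R > 0.168/0.00571 = 29.4.
Without the predator, R → K = 20.5. Since 20.5 < 29.4, the predator cannot invade.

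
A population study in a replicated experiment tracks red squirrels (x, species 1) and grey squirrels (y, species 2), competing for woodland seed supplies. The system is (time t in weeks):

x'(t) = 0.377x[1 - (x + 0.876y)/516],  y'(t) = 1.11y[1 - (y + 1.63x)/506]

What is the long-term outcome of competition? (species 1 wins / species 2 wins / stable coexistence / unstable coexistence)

species 1 excludes species 2

Compare the nullcline intercepts: K1/α12 = 516/0.876 = 589 > K2 = 506; K2/α21 = 506/1.63 = 310 < K1 = 516.
Since the inequalities point opposite ways, species 1 can invade but species 2 cannot.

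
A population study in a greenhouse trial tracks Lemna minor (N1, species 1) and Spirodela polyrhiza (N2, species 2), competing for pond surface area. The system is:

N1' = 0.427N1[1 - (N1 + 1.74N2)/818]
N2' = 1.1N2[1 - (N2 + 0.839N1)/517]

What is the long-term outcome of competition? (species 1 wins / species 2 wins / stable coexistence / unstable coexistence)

unstable coexistence (outcome depends on initial conditions)

Compare the nullcline intercepts: K1/α12 = 818/1.74 = 470 < K2 = 517; K2/α21 = 517/0.839 = 616 < K1 = 818.
Since both are reversed, neither can invade when rare; the interior point is a saddle.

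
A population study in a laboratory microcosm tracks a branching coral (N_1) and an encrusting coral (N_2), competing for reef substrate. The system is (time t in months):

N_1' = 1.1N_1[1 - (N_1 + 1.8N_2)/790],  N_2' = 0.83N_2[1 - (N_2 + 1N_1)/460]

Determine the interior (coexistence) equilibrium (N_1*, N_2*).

Setting both brackets to zero gives the nullclines N_1 + 1.8N_2 = 790 and 1N_1 + N_2 = 460.
Substituting N_2 = 460 - 1N_1 into the first: N_1(1 - 1.8·1) = 790 - 1.8·460.
So N_1* = -38/-0.8 = 47.5, and then N_2* = 460 - 1·47.5 = 412.

N_1* ≈ 47.5, N_2* ≈ 412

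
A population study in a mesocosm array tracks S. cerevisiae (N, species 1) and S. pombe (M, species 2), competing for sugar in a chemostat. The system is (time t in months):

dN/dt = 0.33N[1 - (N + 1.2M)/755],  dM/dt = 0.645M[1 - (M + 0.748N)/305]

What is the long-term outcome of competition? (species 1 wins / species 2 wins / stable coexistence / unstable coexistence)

Compare the nullcline intercepts: K1/α12 = 755/1.2 = 629 > K2 = 305; K2/α21 = 305/0.748 = 408 < K1 = 755.
Since the inequalities point opposite ways, species 1 can invade but species 2 cannot.

species 1 excludes species 2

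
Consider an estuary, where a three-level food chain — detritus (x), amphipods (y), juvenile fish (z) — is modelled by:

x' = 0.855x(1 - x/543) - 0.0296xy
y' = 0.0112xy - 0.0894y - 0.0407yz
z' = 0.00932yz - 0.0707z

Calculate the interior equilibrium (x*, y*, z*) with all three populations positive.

From dz/dt = 0: 0.00932y* = 0.0707, so y* = 7.59.
From dx/dt = 0: 0.855(1 - x*/543) = 0.0296·7.59, giving x* = 543·(1 - 0.263) = 400.
From dy/dt = 0: 0.0112·400 - 0.0894 = 0.0407z*, so z* = 4.4/0.0407 = 108.

x* ≈ 400, y* ≈ 7.59, z* ≈ 108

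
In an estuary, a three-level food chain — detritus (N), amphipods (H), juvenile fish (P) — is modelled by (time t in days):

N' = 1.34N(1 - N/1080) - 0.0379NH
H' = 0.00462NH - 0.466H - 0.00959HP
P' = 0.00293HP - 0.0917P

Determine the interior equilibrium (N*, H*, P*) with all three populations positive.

From dP/dt = 0: 0.00293H* = 0.0917, so H* = 31.3.
From dN/dt = 0: 1.34(1 - N*/1080) = 0.0379·31.3, giving N* = 1080·(1 - 0.885) = 124.
From dH/dt = 0: 0.00462·124 - 0.466 = 0.00959P*, so P* = 0.107/0.00959 = 11.1.

N* ≈ 124, H* ≈ 31.3, P* ≈ 11.1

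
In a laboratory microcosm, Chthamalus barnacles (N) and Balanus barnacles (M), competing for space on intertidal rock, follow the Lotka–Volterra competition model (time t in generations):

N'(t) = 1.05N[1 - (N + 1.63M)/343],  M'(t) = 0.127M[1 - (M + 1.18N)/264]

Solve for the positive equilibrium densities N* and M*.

N* ≈ 94.6, M* ≈ 152

Setting both brackets to zero gives the nullclines N + 1.63M = 343 and 1.18N + M = 264.
Substituting M = 264 - 1.18N into the first: N(1 - 1.63·1.18) = 343 - 1.63·264.
So N* = -87.3/-0.923 = 94.6, and then M* = 264 - 1.18·94.6 = 152.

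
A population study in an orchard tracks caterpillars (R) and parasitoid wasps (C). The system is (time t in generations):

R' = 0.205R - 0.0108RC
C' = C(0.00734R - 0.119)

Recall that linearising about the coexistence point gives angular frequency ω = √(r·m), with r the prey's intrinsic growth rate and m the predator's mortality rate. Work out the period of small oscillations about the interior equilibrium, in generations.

T ≈ 40.2 generations

Here r = 0.205 and m = 0.119, so r·m = 0.0244.
ω = √0.0244 = 0.156 per generation, hence T = 2π/ω ≈ 40.2 generations.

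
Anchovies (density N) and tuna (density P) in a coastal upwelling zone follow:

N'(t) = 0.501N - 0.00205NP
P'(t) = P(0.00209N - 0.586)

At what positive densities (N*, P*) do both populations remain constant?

Set dP/dt = 0 with P > 0: 0.00209N - 0.586 = 0, so N* = 0.586/0.00209 = 280.
Set dN/dt = 0 with N > 0: 0.501 - 0.00205P = 0, so P* = 0.501/0.00205 = 244.

N* ≈ 280, P* ≈ 244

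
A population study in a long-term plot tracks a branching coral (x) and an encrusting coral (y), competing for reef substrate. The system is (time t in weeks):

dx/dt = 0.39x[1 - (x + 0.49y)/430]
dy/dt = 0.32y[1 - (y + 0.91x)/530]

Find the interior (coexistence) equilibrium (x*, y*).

x* ≈ 307, y* ≈ 250

Setting both brackets to zero gives the nullclines x + 0.49y = 430 and 0.91x + y = 530.
Substituting y = 530 - 0.91x into the first: x(1 - 0.49·0.91) = 430 - 0.49·530.
So x* = 170/0.554 = 307, and then y* = 530 - 0.91·307 = 250.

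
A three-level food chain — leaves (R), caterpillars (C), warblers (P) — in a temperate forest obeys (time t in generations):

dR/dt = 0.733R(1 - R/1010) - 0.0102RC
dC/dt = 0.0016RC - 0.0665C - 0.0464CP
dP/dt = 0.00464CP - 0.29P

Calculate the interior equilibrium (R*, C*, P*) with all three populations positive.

From dP/dt = 0: 0.00464C* = 0.29, so C* = 62.5.
From dR/dt = 0: 0.733(1 - R*/1010) = 0.0102·62.5, giving R* = 1010·(1 - 0.87) = 132.
From dC/dt = 0: 0.0016·132 - 0.0665 = 0.0464P*, so P* = 0.144/0.0464 = 3.1.

R* ≈ 132, C* ≈ 62.5, P* ≈ 3.1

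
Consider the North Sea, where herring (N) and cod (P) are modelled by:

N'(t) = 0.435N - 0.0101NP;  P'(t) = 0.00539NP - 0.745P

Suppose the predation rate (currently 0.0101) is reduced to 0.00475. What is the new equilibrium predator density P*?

P* ≈ 91.6

At the interior fixed point, setting dN/dt = 0 with N > 0 fixes P* = (prey growth rate)/(NP coefficient) — independent of the other coefficients.
With the change, P* = 0.435/0.00475 = 91.6; it rises from 43.1.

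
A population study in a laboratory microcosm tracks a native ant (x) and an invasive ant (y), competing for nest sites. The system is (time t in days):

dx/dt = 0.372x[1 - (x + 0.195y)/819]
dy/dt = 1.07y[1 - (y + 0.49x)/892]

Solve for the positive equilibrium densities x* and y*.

Setting both brackets to zero gives the nullclines x + 0.195y = 819 and 0.49x + y = 892.
Substituting y = 892 - 0.49x into the first: x(1 - 0.195·0.49) = 819 - 0.195·892.
So x* = 645/0.904 = 713, and then y* = 892 - 0.49·713 = 543.

x* ≈ 713, y* ≈ 543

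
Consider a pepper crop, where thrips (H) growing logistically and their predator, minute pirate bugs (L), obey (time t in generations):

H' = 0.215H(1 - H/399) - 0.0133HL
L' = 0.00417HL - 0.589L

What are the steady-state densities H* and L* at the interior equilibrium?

H* ≈ 141, L* ≈ 10.4

From dL/dt = 0 with L > 0: 0.00417H* = 0.589, so H* = 141.
Substitute into dH/dt = 0: 0.215(1 - 141/399) = 0.0133L*.
The bracket is 0.646, giving L* = 0.139/0.0133 = 10.4.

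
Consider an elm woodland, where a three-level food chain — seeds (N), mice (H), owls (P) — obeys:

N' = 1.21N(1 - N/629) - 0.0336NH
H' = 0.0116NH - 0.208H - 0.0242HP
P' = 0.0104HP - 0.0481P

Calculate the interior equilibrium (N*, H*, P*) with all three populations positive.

From dP/dt = 0: 0.0104H* = 0.0481, so H* = 4.62.
From dN/dt = 0: 1.21(1 - N*/629) = 0.0336·4.62, giving N* = 629·(1 - 0.128) = 548.
From dH/dt = 0: 0.0116·548 - 0.208 = 0.0242P*, so P* = 6.15/0.0242 = 254.

N* ≈ 548, H* ≈ 4.62, P* ≈ 254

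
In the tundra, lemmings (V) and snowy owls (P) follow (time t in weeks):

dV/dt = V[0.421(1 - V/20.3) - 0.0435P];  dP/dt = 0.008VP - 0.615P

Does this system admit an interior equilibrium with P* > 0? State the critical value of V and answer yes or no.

Threshold V = 76.9; K < 76.9, so no, the predator goes extinct.

The predator equation gives dP/dt > 0 only when V > 0.615/0.008 = 76.9.
Without the predator, V → K = 20.3. Since 20.3 < 76.9, the predator cannot invade.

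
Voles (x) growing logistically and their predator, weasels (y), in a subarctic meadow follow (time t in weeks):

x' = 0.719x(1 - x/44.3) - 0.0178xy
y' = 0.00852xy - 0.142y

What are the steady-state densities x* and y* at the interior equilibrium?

From dy/dt = 0 with y > 0: 0.00852x* = 0.142, so x* = 16.7.
Substitute into dx/dt = 0: 0.719(1 - 16.7/44.3) = 0.0178y*.
The bracket is 0.624, giving y* = 0.448/0.0178 = 25.2.

x* ≈ 16.7, y* ≈ 25.2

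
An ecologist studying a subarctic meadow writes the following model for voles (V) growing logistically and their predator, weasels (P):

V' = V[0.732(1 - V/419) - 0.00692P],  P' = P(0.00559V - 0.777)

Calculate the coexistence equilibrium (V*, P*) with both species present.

V* ≈ 139, P* ≈ 70.7

From dP/dt = 0 with P > 0: 0.00559V* = 0.777, so V* = 139.
Substitute into dV/dt = 0: 0.732(1 - 139/419) = 0.00692P*.
The bracket is 0.668, giving P* = 0.489/0.00692 = 70.7.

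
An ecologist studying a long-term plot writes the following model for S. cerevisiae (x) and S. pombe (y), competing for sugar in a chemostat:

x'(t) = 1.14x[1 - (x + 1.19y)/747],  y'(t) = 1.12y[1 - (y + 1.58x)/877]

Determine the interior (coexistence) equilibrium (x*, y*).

Setting both brackets to zero gives the nullclines x + 1.19y = 747 and 1.58x + y = 877.
Substituting y = 877 - 1.58x into the first: x(1 - 1.19·1.58) = 747 - 1.19·877.
So x* = -297/-0.88 = 337, and then y* = 877 - 1.58·337 = 345.

x* ≈ 337, y* ≈ 345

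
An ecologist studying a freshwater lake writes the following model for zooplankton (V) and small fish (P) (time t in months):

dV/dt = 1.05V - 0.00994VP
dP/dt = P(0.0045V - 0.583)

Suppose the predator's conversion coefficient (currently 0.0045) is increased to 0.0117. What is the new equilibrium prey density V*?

At the interior fixed point, setting dP/dt = 0 with P > 0 fixes V* = (predator death rate)/(VP coefficient) — independent of the other coefficients.
With the change, V* = 0.583/0.0117 = 49.8; it falls from 130.

V* ≈ 49.8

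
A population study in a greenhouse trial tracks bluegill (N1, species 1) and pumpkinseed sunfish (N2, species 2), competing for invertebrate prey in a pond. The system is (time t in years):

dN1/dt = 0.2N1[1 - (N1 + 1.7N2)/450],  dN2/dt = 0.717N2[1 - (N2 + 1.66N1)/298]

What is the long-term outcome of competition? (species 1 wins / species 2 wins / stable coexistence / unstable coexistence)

unstable coexistence (outcome depends on initial conditions)

Compare the nullcline intercepts: K1/α12 = 450/1.7 = 265 < K2 = 298; K2/α21 = 298/1.66 = 180 < K1 = 450.
Since both are reversed, neither can invade when rare; the interior point is a saddle.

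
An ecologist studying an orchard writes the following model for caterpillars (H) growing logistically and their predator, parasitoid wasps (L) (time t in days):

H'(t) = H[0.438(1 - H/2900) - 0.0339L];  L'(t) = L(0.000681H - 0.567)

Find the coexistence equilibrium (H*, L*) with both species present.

H* ≈ 833, L* ≈ 9.21

From dL/dt = 0 with L > 0: 0.000681H* = 0.567, so H* = 833.
Substitute into dH/dt = 0: 0.438(1 - 833/2900) = 0.0339L*.
The bracket is 0.713, giving L* = 0.312/0.0339 = 9.21.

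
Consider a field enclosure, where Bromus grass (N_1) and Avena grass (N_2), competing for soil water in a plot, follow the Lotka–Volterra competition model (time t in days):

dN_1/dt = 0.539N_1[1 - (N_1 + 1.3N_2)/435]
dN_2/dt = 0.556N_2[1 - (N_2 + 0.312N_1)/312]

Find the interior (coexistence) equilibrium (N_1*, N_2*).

Setting both brackets to zero gives the nullclines N_1 + 1.3N_2 = 435 and 0.312N_1 + N_2 = 312.
Substituting N_2 = 312 - 0.312N_1 into the first: N_1(1 - 1.3·0.312) = 435 - 1.3·312.
So N_1* = 29.4/0.594 = 49.5, and then N_2* = 312 - 0.312·49.5 = 297.

N_1* ≈ 49.5, N_2* ≈ 297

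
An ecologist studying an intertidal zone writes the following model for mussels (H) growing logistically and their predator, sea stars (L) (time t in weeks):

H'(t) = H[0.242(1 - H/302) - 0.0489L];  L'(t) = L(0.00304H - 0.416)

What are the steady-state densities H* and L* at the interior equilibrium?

H* ≈ 137, L* ≈ 2.71

From dL/dt = 0 with L > 0: 0.00304H* = 0.416, so H* = 137.
Substitute into dH/dt = 0: 0.242(1 - 137/302) = 0.0489L*.
The bracket is 0.547, giving L* = 0.132/0.0489 = 2.71.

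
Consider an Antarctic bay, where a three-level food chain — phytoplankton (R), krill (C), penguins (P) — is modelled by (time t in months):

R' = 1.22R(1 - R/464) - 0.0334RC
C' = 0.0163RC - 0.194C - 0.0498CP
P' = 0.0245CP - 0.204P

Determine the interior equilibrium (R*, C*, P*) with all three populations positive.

From dP/dt = 0: 0.0245C* = 0.204, so C* = 8.33.
From dR/dt = 0: 1.22(1 - R*/464) = 0.0334·8.33, giving R* = 464·(1 - 0.228) = 358.
From dC/dt = 0: 0.0163·358 - 0.194 = 0.0498P*, so P* = 5.65/0.0498 = 113.

R* ≈ 358, C* ≈ 8.33, P* ≈ 113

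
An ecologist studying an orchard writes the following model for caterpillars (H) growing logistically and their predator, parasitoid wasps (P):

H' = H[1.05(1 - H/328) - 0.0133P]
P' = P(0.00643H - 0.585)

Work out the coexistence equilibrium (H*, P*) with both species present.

From dP/dt = 0 with P > 0: 0.00643H* = 0.585, so H* = 91.
Substitute into dH/dt = 0: 1.05(1 - 91/328) = 0.0133P*.
The bracket is 0.723, giving P* = 0.759/0.0133 = 57.

H* ≈ 91, P* ≈ 57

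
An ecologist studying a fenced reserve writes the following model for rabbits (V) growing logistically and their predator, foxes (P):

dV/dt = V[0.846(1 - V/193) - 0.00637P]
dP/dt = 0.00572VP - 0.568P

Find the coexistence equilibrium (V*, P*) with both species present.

V* ≈ 99.3, P* ≈ 64.5

From dP/dt = 0 with P > 0: 0.00572V* = 0.568, so V* = 99.3.
Substitute into dV/dt = 0: 0.846(1 - 99.3/193) = 0.00637P*.
The bracket is 0.485, giving P* = 0.411/0.00637 = 64.5.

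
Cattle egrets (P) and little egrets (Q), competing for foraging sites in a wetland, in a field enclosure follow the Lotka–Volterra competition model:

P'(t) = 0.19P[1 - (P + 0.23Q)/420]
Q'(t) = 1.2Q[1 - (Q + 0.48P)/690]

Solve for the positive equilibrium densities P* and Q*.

Setting both brackets to zero gives the nullclines P + 0.23Q = 420 and 0.48P + Q = 690.
Substituting Q = 690 - 0.48P into the first: P(1 - 0.23·0.48) = 420 - 0.23·690.
So P* = 261/0.89 = 294, and then Q* = 690 - 0.48·294 = 549.

P* ≈ 294, Q* ≈ 549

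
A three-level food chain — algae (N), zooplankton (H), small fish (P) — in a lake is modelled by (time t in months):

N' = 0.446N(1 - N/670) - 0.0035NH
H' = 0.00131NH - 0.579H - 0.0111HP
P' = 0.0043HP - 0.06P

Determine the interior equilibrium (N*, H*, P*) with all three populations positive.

N* ≈ 597, H* ≈ 14, P* ≈ 18.3

From dP/dt = 0: 0.0043H* = 0.06, so H* = 14.
From dN/dt = 0: 0.446(1 - N*/670) = 0.0035·14, giving N* = 670·(1 - 0.11) = 597.
From dH/dt = 0: 0.00131·597 - 0.579 = 0.0111P*, so P* = 0.203/0.0111 = 18.3.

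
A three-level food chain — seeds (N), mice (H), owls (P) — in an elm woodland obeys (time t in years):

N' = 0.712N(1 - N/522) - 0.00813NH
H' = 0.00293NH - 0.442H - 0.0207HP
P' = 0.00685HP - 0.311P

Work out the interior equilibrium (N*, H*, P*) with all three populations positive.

N* ≈ 251, H* ≈ 45.4, P* ≈ 14.2

From dP/dt = 0: 0.00685H* = 0.311, so H* = 45.4.
From dN/dt = 0: 0.712(1 - N*/522) = 0.00813·45.4, giving N* = 522·(1 - 0.518) = 251.
From dH/dt = 0: 0.00293·251 - 0.442 = 0.0207P*, so P* = 0.295/0.0207 = 14.2.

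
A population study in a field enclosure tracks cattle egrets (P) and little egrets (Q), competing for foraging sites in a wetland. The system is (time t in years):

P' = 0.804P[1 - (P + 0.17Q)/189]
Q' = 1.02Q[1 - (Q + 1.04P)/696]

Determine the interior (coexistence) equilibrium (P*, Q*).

P* ≈ 85.9, Q* ≈ 607

Setting both brackets to zero gives the nullclines P + 0.17Q = 189 and 1.04P + Q = 696.
Substituting Q = 696 - 1.04P into the first: P(1 - 0.17·1.04) = 189 - 0.17·696.
So P* = 70.7/0.823 = 85.9, and then Q* = 696 - 1.04·85.9 = 607.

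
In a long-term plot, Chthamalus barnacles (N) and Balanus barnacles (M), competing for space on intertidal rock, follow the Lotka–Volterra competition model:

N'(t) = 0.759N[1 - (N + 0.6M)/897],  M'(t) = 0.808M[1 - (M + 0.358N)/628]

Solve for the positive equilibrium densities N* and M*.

N* ≈ 663, M* ≈ 391

Setting both brackets to zero gives the nullclines N + 0.6M = 897 and 0.358N + M = 628.
Substituting M = 628 - 0.358N into the first: N(1 - 0.6·0.358) = 897 - 0.6·628.
So N* = 520/0.785 = 663, and then M* = 628 - 0.358·663 = 391.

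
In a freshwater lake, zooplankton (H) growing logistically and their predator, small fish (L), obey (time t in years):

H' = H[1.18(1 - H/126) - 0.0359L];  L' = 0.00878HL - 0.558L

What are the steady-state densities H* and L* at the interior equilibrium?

H* ≈ 63.6, L* ≈ 16.3

From dL/dt = 0 with L > 0: 0.00878H* = 0.558, so H* = 63.6.
Substitute into dH/dt = 0: 1.18(1 - 63.6/126) = 0.0359L*.
The bracket is 0.496, giving L* = 0.585/0.0359 = 16.3.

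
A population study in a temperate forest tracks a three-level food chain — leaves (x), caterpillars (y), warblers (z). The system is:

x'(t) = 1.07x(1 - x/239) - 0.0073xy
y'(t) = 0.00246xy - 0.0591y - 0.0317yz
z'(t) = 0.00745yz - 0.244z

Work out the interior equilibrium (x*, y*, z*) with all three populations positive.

x* ≈ 186, y* ≈ 32.8, z* ≈ 12.5

From dz/dt = 0: 0.00745y* = 0.244, so y* = 32.8.
From dx/dt = 0: 1.07(1 - x*/239) = 0.0073·32.8, giving x* = 239·(1 - 0.223) = 186.
From dy/dt = 0: 0.00246·186 - 0.0591 = 0.0317z*, so z* = 0.397/0.0317 = 12.5.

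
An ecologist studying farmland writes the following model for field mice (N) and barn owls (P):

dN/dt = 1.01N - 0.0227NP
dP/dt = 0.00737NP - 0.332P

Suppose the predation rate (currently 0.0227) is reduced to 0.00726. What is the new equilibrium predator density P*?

At the interior fixed point, setting dN/dt = 0 with N > 0 fixes P* = (prey growth rate)/(NP coefficient) — independent of the other coefficients.
With the change, P* = 1.01/0.00726 = 139; it rises from 44.5.

P* ≈ 139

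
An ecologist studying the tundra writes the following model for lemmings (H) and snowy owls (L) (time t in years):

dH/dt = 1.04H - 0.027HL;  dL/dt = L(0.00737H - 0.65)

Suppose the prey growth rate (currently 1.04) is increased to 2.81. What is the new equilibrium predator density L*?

L* ≈ 104

At the interior fixed point, setting dH/dt = 0 with H > 0 fixes L* = (prey growth rate)/(HL coefficient) — independent of the other coefficients.
With the change, L* = 2.81/0.027 = 104; it rises from 38.5.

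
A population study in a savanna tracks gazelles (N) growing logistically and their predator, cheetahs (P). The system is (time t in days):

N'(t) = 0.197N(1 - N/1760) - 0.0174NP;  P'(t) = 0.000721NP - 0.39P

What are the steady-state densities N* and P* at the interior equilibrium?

N* ≈ 541, P* ≈ 7.84

From dP/dt = 0 with P > 0: 0.000721N* = 0.39, so N* = 541.
Substitute into dN/dt = 0: 0.197(1 - 541/1760) = 0.0174P*.
The bracket is 0.693, giving P* = 0.136/0.0174 = 7.84.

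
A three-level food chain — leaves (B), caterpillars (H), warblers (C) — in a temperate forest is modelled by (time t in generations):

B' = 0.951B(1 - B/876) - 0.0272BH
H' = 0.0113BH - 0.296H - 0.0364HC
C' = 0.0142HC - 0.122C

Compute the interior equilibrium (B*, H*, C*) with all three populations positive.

B* ≈ 661, H* ≈ 8.59, C* ≈ 197

From dC/dt = 0: 0.0142H* = 0.122, so H* = 8.59.
From dB/dt = 0: 0.951(1 - B*/876) = 0.0272·8.59, giving B* = 876·(1 - 0.246) = 661.
From dH/dt = 0: 0.0113·661 - 0.296 = 0.0364C*, so C* = 7.17/0.0364 = 197.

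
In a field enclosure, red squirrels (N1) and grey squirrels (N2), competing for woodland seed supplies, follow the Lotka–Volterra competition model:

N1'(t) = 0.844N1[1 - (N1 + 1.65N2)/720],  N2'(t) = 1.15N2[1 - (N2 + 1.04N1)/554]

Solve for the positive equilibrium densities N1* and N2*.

Setting both brackets to zero gives the nullclines N1 + 1.65N2 = 720 and 1.04N1 + N2 = 554.
Substituting N2 = 554 - 1.04N1 into the first: N1(1 - 1.65·1.04) = 720 - 1.65·554.
So N1* = -194/-0.716 = 271, and then N2* = 554 - 1.04·271 = 272.

N1* ≈ 271, N2* ≈ 272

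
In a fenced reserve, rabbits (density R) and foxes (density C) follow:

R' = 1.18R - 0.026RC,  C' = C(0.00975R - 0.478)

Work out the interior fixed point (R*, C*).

Set dC/dt = 0 with C > 0: 0.00975R - 0.478 = 0, so R* = 0.478/0.00975 = 49.
Set dR/dt = 0 with R > 0: 1.18 - 0.026C = 0, so C* = 1.18/0.026 = 45.4.

R* ≈ 49, C* ≈ 45.4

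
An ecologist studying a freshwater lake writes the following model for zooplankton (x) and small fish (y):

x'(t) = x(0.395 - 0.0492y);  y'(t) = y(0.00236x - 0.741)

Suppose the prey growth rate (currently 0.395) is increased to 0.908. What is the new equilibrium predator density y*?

At the interior fixed point, setting dx/dt = 0 with x > 0 fixes y* = (prey growth rate)/(xy coefficient) — independent of the other coefficients.
With the change, y* = 0.908/0.0492 = 18.5; it rises from 8.03.

y* ≈ 18.5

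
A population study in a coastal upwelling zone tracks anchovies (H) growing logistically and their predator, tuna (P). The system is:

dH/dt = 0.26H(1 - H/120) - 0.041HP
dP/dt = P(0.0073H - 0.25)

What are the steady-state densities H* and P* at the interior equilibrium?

From dP/dt = 0 with P > 0: 0.0073H* = 0.25, so H* = 34.2.
Substitute into dH/dt = 0: 0.26(1 - 34.2/120) = 0.041P*.
The bracket is 0.715, giving P* = 0.186/0.041 = 4.53.

H* ≈ 34.2, P* ≈ 4.53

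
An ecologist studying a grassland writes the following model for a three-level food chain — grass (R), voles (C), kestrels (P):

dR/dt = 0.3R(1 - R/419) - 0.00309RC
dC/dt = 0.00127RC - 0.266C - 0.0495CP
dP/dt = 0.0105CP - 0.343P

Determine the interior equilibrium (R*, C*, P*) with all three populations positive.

R* ≈ 278, C* ≈ 32.7, P* ≈ 1.76

From dP/dt = 0: 0.0105C* = 0.343, so C* = 32.7.
From dR/dt = 0: 0.3(1 - R*/419) = 0.00309·32.7, giving R* = 419·(1 - 0.336) = 278.
From dC/dt = 0: 0.00127·278 - 0.266 = 0.0495P*, so P* = 0.0871/0.0495 = 1.76.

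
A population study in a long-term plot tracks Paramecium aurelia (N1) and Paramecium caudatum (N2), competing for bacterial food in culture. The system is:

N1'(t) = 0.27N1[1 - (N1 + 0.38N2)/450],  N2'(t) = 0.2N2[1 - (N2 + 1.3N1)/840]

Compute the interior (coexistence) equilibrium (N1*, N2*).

Setting both brackets to zero gives the nullclines N1 + 0.38N2 = 450 and 1.3N1 + N2 = 840.
Substituting N2 = 840 - 1.3N1 into the first: N1(1 - 0.38·1.3) = 450 - 0.38·840.
So N1* = 131/0.506 = 258, and then N2* = 840 - 1.3·258 = 504.

N1* ≈ 258, N2* ≈ 504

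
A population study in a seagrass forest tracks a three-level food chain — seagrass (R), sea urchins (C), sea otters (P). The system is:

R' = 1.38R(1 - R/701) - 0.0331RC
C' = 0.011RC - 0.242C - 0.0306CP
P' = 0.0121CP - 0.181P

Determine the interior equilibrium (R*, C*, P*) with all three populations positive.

From dP/dt = 0: 0.0121C* = 0.181, so C* = 15.
From dR/dt = 0: 1.38(1 - R*/701) = 0.0331·15, giving R* = 701·(1 - 0.359) = 449.
From dC/dt = 0: 0.011·449 - 0.242 = 0.0306P*, so P* = 4.7/0.0306 = 154.

R* ≈ 449, C* ≈ 15, P* ≈ 154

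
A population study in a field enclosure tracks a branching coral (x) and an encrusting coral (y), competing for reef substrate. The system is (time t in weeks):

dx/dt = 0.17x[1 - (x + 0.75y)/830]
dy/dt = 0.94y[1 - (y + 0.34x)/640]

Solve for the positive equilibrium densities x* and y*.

x* ≈ 470, y* ≈ 480

Setting both brackets to zero gives the nullclines x + 0.75y = 830 and 0.34x + y = 640.
Substituting y = 640 - 0.34x into the first: x(1 - 0.75·0.34) = 830 - 0.75·640.
So x* = 350/0.745 = 470, and then y* = 640 - 0.34·470 = 480.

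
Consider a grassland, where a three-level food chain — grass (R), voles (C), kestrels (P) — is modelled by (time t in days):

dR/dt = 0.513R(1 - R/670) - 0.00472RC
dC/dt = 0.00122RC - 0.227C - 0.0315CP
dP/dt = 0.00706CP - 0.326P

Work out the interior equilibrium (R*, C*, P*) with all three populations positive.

From dP/dt = 0: 0.00706C* = 0.326, so C* = 46.2.
From dR/dt = 0: 0.513(1 - R*/670) = 0.00472·46.2, giving R* = 670·(1 - 0.425) = 385.
From dC/dt = 0: 0.00122·385 - 0.227 = 0.0315P*, so P* = 0.243/0.0315 = 7.72.

R* ≈ 385, C* ≈ 46.2, P* ≈ 7.72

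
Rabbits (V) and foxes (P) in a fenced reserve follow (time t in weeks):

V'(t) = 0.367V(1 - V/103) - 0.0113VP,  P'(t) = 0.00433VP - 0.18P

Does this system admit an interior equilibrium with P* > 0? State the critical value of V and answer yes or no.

Threshold V = 41.6; K > 41.6, so yes, the predator persists.

The predator equation gives dP/dt > 0 only when V > 0.18/0.00433 = 41.6.
Without the predator, V → K = 103. Since 103 > 41.6, the predator can invade and persist.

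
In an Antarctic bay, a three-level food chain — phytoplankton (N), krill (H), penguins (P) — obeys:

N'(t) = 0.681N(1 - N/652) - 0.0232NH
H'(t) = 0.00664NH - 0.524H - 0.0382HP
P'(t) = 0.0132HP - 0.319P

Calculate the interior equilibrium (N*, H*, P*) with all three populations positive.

N* ≈ 115, H* ≈ 24.2, P* ≈ 6.31

From dP/dt = 0: 0.0132H* = 0.319, so H* = 24.2.
From dN/dt = 0: 0.681(1 - N*/652) = 0.0232·24.2, giving N* = 652·(1 - 0.823) = 115.
From dH/dt = 0: 0.00664·115 - 0.524 = 0.0382P*, so P* = 0.241/0.0382 = 6.31.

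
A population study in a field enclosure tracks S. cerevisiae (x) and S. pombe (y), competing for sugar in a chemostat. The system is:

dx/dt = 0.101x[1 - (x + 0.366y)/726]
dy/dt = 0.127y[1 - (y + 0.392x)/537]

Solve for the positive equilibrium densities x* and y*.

x* ≈ 618, y* ≈ 295

Setting both brackets to zero gives the nullclines x + 0.366y = 726 and 0.392x + y = 537.
Substituting y = 537 - 0.392x into the first: x(1 - 0.366·0.392) = 726 - 0.366·537.
So x* = 529/0.857 = 618, and then y* = 537 - 0.392·618 = 295.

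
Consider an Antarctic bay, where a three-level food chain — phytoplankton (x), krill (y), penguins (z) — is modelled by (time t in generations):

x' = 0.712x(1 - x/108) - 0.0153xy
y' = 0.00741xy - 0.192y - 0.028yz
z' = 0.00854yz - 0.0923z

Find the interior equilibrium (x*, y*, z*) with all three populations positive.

x* ≈ 82.9, y* ≈ 10.8, z* ≈ 15.1

From dz/dt = 0: 0.00854y* = 0.0923, so y* = 10.8.
From dx/dt = 0: 0.712(1 - x*/108) = 0.0153·10.8, giving x* = 108·(1 - 0.232) = 82.9.
From dy/dt = 0: 0.00741·82.9 - 0.192 = 0.028z*, so z* = 0.422/0.028 = 15.1.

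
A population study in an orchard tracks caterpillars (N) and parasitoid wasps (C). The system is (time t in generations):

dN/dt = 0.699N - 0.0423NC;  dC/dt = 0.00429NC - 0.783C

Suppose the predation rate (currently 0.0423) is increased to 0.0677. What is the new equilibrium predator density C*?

At the interior fixed point, setting dN/dt = 0 with N > 0 fixes C* = (prey growth rate)/(NC coefficient) — independent of the other coefficients.
With the change, C* = 0.699/0.0677 = 10.3; it falls from 16.5.

C* ≈ 10.3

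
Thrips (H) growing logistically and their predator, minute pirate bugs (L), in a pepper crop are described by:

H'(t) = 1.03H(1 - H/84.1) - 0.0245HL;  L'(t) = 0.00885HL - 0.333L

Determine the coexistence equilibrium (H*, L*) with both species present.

From dL/dt = 0 with L > 0: 0.00885H* = 0.333, so H* = 37.6.
Substitute into dH/dt = 0: 1.03(1 - 37.6/84.1) = 0.0245L*.
The bracket is 0.553, giving L* = 0.569/0.0245 = 23.2.

H* ≈ 37.6, L* ≈ 23.2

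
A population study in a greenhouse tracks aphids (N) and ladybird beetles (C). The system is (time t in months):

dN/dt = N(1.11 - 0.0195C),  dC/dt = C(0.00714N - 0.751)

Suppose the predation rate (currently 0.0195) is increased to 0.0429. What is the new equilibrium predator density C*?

C* ≈ 25.9

At the interior fixed point, setting dN/dt = 0 with N > 0 fixes C* = (prey growth rate)/(NC coefficient) — independent of the other coefficients.
With the change, C* = 1.11/0.0429 = 25.9; it falls from 56.9.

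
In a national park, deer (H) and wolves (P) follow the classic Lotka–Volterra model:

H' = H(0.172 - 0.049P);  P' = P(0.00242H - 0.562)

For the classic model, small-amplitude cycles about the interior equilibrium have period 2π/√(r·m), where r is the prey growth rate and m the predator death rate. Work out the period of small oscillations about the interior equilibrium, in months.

Here r = 0.172 and m = 0.562, so r·m = 0.0967.
ω = √0.0967 = 0.311 per month, hence T = 2π/ω ≈ 20.2 months.

T ≈ 20.2 months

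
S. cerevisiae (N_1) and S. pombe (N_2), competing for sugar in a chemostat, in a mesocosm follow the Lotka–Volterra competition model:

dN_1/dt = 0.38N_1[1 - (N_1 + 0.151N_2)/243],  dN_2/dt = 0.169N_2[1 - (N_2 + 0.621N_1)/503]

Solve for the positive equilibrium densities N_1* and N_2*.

Setting both brackets to zero gives the nullclines N_1 + 0.151N_2 = 243 and 0.621N_1 + N_2 = 503.
Substituting N_2 = 503 - 0.621N_1 into the first: N_1(1 - 0.151·0.621) = 243 - 0.151·503.
So N_1* = 167/0.906 = 184, and then N_2* = 503 - 0.621·184 = 389.

N_1* ≈ 184, N_2* ≈ 389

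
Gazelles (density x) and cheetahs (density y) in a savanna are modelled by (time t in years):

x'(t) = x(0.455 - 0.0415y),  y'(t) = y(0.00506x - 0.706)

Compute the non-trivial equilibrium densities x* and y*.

x* ≈ 140, y* ≈ 11

Set dy/dt = 0 with y > 0: 0.00506x - 0.706 = 0, so x* = 0.706/0.00506 = 140.
Set dx/dt = 0 with x > 0: 0.455 - 0.0415y = 0, so y* = 0.455/0.0415 = 11.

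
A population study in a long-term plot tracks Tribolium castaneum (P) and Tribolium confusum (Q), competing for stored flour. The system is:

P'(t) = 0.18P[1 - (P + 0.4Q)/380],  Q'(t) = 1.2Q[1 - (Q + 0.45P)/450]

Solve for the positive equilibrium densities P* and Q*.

P* ≈ 244, Q* ≈ 340

Setting both brackets to zero gives the nullclines P + 0.4Q = 380 and 0.45P + Q = 450.
Substituting Q = 450 - 0.45P into the first: P(1 - 0.4·0.45) = 380 - 0.4·450.
So P* = 200/0.82 = 244, and then Q* = 450 - 0.45·244 = 340.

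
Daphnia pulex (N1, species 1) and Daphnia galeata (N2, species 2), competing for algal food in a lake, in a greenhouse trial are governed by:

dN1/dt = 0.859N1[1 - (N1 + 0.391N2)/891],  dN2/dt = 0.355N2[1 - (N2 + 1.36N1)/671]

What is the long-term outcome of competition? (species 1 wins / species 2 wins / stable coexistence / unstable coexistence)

species 1 excludes species 2

Compare the nullcline intercepts: K1/α12 = 891/0.391 = 2280 > K2 = 671; K2/α21 = 671/1.36 = 493 < K1 = 891.
Since the inequalities point opposite ways, species 1 can invade but species 2 cannot.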